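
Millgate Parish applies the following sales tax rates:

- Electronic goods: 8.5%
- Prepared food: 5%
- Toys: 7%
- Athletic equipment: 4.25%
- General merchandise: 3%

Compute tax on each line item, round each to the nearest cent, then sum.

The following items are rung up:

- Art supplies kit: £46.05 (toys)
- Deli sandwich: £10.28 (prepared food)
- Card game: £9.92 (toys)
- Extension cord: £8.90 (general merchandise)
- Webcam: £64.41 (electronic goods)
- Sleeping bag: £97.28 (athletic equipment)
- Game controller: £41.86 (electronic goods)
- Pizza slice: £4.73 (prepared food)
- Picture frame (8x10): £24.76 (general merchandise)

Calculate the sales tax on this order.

Art supplies kit £46.05: toys → 7% → £3.22
Deli sandwich £10.28: prepared food → 5% → £0.51
Card game £9.92: toys → 7% → £0.69
Extension cord £8.90: general merchandise → 3% → £0.27
Webcam £64.41: electronic goods → 8.5% → £5.47
Sleeping bag £97.28: athletic equipment → 4.25% → £4.13
Game controller £41.86: electronic goods → 8.5% → £3.56
Pizza slice £4.73: prepared food → 5% → £0.24
Picture frame (8x10) £24.76: general merchandise → 3% → £0.74
Total tax = £3.22 + £0.51 + £0.69 + £0.27 + £5.47 + £4.13 + £3.56 + £0.24 + £0.74 = £18.83

£18.83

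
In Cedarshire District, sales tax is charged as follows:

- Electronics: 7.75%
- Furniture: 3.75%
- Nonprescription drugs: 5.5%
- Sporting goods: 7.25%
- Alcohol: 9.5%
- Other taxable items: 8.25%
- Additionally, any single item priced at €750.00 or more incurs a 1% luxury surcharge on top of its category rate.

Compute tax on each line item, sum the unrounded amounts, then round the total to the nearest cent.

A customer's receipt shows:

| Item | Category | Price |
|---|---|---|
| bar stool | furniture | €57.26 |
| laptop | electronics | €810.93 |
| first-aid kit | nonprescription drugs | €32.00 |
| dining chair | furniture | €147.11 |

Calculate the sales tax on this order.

€80.38

Bar stool €57.26: furniture → 3.75% → €2.14725
Laptop €810.93: electronics → 7.75% + 1% surcharge = 8.75% → €70.956375
First-aid kit €32.00: nonprescription drugs → 5.5% → €1.76
Dining chair €147.11: furniture → 3.75% → €5.516625
Unrounded tax sum = €80.38025 → €80.38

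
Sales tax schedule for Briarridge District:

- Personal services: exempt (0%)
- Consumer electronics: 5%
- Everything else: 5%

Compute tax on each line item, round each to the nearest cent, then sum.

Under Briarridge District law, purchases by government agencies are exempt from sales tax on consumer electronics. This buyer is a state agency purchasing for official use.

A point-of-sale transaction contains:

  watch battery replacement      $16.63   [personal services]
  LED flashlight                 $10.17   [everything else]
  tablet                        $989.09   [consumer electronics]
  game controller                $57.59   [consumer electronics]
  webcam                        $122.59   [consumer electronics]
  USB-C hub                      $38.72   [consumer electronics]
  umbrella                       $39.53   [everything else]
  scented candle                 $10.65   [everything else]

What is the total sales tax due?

Watch battery replacement $16.63: personal services → 0% → $0.00
LED flashlight $10.17: everything else → 5% → $0.51
Tablet $989.09: consumer electronics, buyer-exempt → 0% → $0.00
Game controller $57.59: consumer electronics, buyer-exempt → 0% → $0.00
Webcam $122.59: consumer electronics, buyer-exempt → 0% → $0.00
USB-C hub $38.72: consumer electronics, buyer-exempt → 0% → $0.00
Umbrella $39.53: everything else → 5% → $1.98
Scented candle $10.65: everything else → 5% → $0.53
Total tax = $0.51 + $1.98 + $0.53 = $3.02

$3.02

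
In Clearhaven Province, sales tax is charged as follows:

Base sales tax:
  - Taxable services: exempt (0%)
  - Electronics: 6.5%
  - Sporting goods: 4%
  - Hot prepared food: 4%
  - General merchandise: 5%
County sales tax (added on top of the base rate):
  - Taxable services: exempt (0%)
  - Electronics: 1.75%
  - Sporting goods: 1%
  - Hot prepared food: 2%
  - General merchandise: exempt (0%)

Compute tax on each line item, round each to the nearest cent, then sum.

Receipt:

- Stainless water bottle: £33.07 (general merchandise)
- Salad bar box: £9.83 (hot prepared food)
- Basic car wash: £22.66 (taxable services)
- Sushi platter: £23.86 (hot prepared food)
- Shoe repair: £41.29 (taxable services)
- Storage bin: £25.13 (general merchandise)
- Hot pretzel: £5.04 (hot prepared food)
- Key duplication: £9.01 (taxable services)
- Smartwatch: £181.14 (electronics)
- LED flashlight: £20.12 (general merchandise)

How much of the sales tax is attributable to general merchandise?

Stainless water bottle £33.07: general merchandise → 5% + 0% county = 5% → £1.65
Storage bin £25.13: general merchandise → 5% + 0% county = 5% → £1.26
LED flashlight £20.12: general merchandise → 5% + 0% county = 5% → £1.01
Tax on general merchandise = £1.65 + £1.26 + £1.01 = £3.92

£3.92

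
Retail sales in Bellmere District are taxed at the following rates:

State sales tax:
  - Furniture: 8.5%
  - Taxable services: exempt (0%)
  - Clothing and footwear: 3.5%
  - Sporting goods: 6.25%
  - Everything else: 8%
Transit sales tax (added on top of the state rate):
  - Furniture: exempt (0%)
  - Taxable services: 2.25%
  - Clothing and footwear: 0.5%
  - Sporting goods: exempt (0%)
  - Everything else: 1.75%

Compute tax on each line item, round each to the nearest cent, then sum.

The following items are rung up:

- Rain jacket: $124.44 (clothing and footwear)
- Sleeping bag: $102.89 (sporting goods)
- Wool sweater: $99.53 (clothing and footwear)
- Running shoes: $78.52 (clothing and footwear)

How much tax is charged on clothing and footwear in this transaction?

$12.10

Rain jacket $124.44: clothing and footwear → 3.5% + 0.5% transit = 4% → $4.98
Wool sweater $99.53: clothing and footwear → 3.5% + 0.5% transit = 4% → $3.98
Running shoes $78.52: clothing and footwear → 3.5% + 0.5% transit = 4% → $3.14
Tax on clothing and footwear = $4.98 + $3.98 + $3.14 = $12.10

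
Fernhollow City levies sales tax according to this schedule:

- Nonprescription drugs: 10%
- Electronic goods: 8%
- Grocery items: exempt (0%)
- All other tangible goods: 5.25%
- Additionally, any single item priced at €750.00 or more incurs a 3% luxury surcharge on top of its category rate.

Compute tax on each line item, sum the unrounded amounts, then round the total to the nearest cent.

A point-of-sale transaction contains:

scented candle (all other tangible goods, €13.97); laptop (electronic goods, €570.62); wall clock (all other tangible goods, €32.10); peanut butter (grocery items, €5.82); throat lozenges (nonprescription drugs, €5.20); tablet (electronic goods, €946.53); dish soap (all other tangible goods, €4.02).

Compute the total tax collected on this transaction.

€152.92

Scented candle €13.97: all other tangible goods → 5.25% → €0.733425
Laptop €570.62: electronic goods → 8% → €45.6496
Wall clock €32.10: all other tangible goods → 5.25% → €1.68525
Peanut butter €5.82: grocery items → 0% → €0.00
Throat lozenges €5.20: nonprescription drugs → 10% → €0.52
Tablet €946.53: electronic goods → 8% + 3% surcharge = 11% → €104.1183
Dish soap €4.02: all other tangible goods → 5.25% → €0.21105
Unrounded tax sum = €152.917625 → €152.92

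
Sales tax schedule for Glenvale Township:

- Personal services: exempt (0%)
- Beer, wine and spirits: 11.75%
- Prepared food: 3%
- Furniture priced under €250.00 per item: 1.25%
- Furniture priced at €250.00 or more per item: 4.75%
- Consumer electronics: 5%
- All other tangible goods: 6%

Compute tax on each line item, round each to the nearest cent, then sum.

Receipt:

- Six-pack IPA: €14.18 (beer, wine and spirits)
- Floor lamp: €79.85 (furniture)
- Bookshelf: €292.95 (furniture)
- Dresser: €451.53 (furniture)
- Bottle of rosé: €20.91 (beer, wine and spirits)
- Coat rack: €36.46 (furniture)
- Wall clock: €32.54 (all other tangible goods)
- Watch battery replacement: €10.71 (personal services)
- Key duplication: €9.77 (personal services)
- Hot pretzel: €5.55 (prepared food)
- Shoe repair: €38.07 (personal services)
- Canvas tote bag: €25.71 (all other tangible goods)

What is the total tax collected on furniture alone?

€36.83

Floor lamp €79.85: furniture, under €250.00 → 1.25% → €1.00
Bookshelf €292.95: furniture, €250.00 or more → 4.75% → €13.92
Dresser €451.53: furniture, €250.00 or more → 4.75% → €21.45
Coat rack €36.46: furniture, under €250.00 → 1.25% → €0.46
Tax on furniture = €1.00 + €13.92 + €21.45 + €0.46 = €36.83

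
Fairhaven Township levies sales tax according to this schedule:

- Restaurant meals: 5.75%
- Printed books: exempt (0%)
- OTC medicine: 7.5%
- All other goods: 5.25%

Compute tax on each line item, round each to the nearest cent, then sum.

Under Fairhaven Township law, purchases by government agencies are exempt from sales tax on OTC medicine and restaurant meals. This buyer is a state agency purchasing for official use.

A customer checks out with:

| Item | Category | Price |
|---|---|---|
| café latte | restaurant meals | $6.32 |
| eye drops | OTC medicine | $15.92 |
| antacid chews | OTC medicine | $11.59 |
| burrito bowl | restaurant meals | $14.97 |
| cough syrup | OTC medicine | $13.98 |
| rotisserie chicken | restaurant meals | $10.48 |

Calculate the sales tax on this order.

$0.00

Café latte $6.32: restaurant meals, buyer-exempt → 0% → $0.00
Eye drops $15.92: OTC medicine, buyer-exempt → 0% → $0.00
Antacid chews $11.59: OTC medicine, buyer-exempt → 0% → $0.00
Burrito bowl $14.97: restaurant meals, buyer-exempt → 0% → $0.00
Cough syrup $13.98: OTC medicine, buyer-exempt → 0% → $0.00
Rotisserie chicken $10.48: restaurant meals, buyer-exempt → 0% → $0.00
Total tax = $0.00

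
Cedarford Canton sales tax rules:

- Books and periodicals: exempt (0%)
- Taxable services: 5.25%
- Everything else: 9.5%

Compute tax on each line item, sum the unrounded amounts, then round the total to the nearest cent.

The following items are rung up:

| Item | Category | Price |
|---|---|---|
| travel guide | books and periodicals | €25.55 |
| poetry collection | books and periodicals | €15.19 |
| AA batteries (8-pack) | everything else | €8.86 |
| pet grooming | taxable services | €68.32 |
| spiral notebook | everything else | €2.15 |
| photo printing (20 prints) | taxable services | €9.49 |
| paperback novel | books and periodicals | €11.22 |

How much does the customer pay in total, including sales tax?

Travel guide €25.55: books and periodicals → 0% → €0.00
Poetry collection €15.19: books and periodicals → 0% → €0.00
AA batteries (8-pack) €8.86: everything else → 9.5% → €0.8417
Pet grooming €68.32: taxable services → 5.25% → €3.5868
Spiral notebook €2.15: everything else → 9.5% → €0.20425
Photo printing (20 prints) €9.49: taxable services → 5.25% → €0.498225
Paperback novel €11.22: books and periodicals → 0% → €0.00
Subtotal = €140.78; unrounded tax = €5.130975 → €5.13; total due = €145.91

€145.91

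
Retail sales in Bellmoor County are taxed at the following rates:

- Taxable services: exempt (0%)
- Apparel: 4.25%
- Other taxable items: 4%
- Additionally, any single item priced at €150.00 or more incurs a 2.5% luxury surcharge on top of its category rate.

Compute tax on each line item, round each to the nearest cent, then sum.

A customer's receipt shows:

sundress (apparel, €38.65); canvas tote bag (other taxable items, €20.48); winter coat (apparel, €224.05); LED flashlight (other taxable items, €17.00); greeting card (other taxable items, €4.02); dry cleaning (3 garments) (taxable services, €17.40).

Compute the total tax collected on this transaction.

Sundress €38.65: apparel → 4.25% → €1.64
Canvas tote bag €20.48: other taxable items → 4% → €0.82
Winter coat €224.05: apparel → 4.25% + 2.5% surcharge = 6.75% → €15.12
LED flashlight €17.00: other taxable items → 4% → €0.68
Greeting card €4.02: other taxable items → 4% → €0.16
Dry cleaning (3 garments) €17.40: taxable services → 0% → €0.00
Total tax = €1.64 + €0.82 + €15.12 + €0.68 + €0.16 = €18.42

€18.42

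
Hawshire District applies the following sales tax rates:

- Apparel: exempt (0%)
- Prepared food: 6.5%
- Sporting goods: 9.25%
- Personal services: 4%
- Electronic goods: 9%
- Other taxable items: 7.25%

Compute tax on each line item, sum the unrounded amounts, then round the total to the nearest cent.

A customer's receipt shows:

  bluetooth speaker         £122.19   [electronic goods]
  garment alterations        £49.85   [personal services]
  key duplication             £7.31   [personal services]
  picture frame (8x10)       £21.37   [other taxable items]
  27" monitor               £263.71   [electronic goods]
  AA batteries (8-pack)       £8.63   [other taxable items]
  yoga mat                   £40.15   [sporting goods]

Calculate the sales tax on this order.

£42.91

Bluetooth speaker £122.19: electronic goods → 9% → £10.9971
Garment alterations £49.85: personal services → 4% → £1.994
Key duplication £7.31: personal services → 4% → £0.2924
Picture frame (8x10) £21.37: other taxable items → 7.25% → £1.549325
27" monitor £263.71: electronic goods → 9% → £23.7339
AA batteries (8-pack) £8.63: other taxable items → 7.25% → £0.625675
Yoga mat £40.15: sporting goods → 9.25% → £3.713875
Unrounded tax sum = £42.906275 → £42.91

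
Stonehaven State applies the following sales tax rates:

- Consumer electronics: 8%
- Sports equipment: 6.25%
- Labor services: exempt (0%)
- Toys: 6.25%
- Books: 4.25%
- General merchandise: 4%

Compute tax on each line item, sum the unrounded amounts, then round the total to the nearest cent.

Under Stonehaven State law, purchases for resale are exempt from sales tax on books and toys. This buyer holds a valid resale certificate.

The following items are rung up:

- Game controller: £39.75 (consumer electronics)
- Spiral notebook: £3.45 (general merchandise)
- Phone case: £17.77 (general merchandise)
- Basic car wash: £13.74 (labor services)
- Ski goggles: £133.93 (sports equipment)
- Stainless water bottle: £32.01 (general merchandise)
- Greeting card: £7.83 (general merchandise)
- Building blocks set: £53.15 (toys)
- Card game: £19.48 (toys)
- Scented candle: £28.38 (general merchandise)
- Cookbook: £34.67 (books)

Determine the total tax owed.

Game controller £39.75: consumer electronics → 8% → £3.18
Spiral notebook £3.45: general merchandise → 4% → £0.138
Phone case £17.77: general merchandise → 4% → £0.7108
Basic car wash £13.74: labor services → 0% → £0.00
Ski goggles £133.93: sports equipment → 6.25% → £8.370625
Stainless water bottle £32.01: general merchandise → 4% → £1.2804
Greeting card £7.83: general merchandise → 4% → £0.3132
Building blocks set £53.15: toys, buyer-exempt → 0% → £0.00
Card game £19.48: toys, buyer-exempt → 0% → £0.00
Scented candle £28.38: general merchandise → 4% → £1.1352
Cookbook £34.67: books, buyer-exempt → 0% → £0.00
Unrounded tax sum = £15.128225 → £15.13

£15.13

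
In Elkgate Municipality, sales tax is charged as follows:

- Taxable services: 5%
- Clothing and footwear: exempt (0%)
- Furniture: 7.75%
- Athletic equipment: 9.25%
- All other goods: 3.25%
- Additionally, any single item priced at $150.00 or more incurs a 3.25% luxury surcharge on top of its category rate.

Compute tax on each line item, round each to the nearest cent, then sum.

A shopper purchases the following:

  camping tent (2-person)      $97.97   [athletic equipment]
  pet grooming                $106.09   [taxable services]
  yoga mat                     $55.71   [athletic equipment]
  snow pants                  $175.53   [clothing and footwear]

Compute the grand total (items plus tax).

Camping tent (2-person) $97.97: athletic equipment → 9.25% → $9.06
Pet grooming $106.09: taxable services → 5% → $5.30
Yoga mat $55.71: athletic equipment → 9.25% → $5.15
Snow pants $175.53: clothing and footwear → 0% + 3.25% surcharge = 3.25% → $5.70
Subtotal = $435.30; tax = $25.21; total due = $460.51

$460.51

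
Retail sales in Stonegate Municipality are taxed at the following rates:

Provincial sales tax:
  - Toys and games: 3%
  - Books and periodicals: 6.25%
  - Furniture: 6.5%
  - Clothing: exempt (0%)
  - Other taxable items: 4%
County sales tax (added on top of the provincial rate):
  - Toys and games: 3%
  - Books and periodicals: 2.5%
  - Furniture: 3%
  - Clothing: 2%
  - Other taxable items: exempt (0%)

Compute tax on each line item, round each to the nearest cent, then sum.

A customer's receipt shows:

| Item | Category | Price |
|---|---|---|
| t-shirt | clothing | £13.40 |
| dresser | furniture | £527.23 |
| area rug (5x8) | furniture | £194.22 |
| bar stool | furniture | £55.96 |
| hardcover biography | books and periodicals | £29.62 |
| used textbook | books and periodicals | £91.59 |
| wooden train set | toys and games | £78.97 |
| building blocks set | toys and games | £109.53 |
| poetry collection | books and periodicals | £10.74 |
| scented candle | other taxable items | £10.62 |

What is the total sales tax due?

£97.40

T-shirt £13.40: clothing → 0% + 2% county = 2% → £0.27
Dresser £527.23: furniture → 6.5% + 3% county = 9.5% → £50.09
Area rug (5x8) £194.22: furniture → 6.5% + 3% county = 9.5% → £18.45
Bar stool £55.96: furniture → 6.5% + 3% county = 9.5% → £5.32
Hardcover biography £29.62: books and periodicals → 6.25% + 2.5% county = 8.75% → £2.59
Used textbook £91.59: books and periodicals → 6.25% + 2.5% county = 8.75% → £8.01
Wooden train set £78.97: toys and games → 3% + 3% county = 6% → £4.74
Building blocks set £109.53: toys and games → 3% + 3% county = 6% → £6.57
Poetry collection £10.74: books and periodicals → 6.25% + 2.5% county = 8.75% → £0.94
Scented candle £10.62: other taxable items → 4% + 0% county = 4% → £0.42
Total tax = £0.27 + £50.09 + £18.45 + £5.32 + £2.59 + £8.01 + £4.74 + £6.57 + £0.94 + £0.42 = £97.40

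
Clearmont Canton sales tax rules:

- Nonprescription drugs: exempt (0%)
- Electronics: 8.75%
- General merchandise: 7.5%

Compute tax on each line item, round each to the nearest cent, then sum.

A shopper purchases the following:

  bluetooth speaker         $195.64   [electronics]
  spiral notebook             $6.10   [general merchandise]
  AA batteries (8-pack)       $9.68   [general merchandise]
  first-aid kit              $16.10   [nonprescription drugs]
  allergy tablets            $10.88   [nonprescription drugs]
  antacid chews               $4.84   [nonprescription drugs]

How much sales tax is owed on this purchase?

Bluetooth speaker $195.64: electronics → 8.75% → $17.12
Spiral notebook $6.10: general merchandise → 7.5% → $0.46
AA batteries (8-pack) $9.68: general merchandise → 7.5% → $0.73
First-aid kit $16.10: nonprescription drugs → 0% → $0.00
Allergy tablets $10.88: nonprescription drugs → 0% → $0.00
Antacid chews $4.84: nonprescription drugs → 0% → $0.00
Total tax = $17.12 + $0.46 + $0.73 = $18.31

$18.31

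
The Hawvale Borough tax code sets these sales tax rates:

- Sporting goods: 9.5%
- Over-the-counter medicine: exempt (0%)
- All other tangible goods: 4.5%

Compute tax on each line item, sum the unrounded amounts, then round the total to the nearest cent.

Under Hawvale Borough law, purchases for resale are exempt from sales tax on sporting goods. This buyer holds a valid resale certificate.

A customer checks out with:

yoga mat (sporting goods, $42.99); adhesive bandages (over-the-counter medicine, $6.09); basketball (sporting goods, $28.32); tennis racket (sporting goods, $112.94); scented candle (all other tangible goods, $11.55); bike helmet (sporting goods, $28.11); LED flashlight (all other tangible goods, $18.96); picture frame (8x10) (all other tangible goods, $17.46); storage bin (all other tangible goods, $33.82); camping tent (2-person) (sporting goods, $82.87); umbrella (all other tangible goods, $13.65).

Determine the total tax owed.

Yoga mat $42.99: sporting goods, buyer-exempt → 0% → $0.00
Adhesive bandages $6.09: over-the-counter medicine → 0% → $0.00
Basketball $28.32: sporting goods, buyer-exempt → 0% → $0.00
Tennis racket $112.94: sporting goods, buyer-exempt → 0% → $0.00
Scented candle $11.55: all other tangible goods → 4.5% → $0.51975
Bike helmet $28.11: sporting goods, buyer-exempt → 0% → $0.00
LED flashlight $18.96: all other tangible goods → 4.5% → $0.8532
Picture frame (8x10) $17.46: all other tangible goods → 4.5% → $0.7857
Storage bin $33.82: all other tangible goods → 4.5% → $1.5219
Camping tent (2-person) $82.87: sporting goods, buyer-exempt → 0% → $0.00
Umbrella $13.65: all other tangible goods → 4.5% → $0.61425
Unrounded tax sum = $4.2948 → $4.29

$4.29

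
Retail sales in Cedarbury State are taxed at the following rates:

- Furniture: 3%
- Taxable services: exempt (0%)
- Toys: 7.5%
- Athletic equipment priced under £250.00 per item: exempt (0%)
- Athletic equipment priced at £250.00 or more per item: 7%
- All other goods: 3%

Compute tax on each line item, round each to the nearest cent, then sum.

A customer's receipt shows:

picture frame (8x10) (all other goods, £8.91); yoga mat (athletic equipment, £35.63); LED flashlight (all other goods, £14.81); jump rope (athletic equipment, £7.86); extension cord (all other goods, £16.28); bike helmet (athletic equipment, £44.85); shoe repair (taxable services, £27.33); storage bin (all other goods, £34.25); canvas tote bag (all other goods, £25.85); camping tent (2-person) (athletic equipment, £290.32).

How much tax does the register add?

£23.33

Picture frame (8x10) £8.91: all other goods → 3% → £0.27
Yoga mat £35.63: athletic equipment, under £250.00 → 0% → £0.00
LED flashlight £14.81: all other goods → 3% → £0.44
Jump rope £7.86: athletic equipment, under £250.00 → 0% → £0.00
Extension cord £16.28: all other goods → 3% → £0.49
Bike helmet £44.85: athletic equipment, under £250.00 → 0% → £0.00
Shoe repair £27.33: taxable services → 0% → £0.00
Storage bin £34.25: all other goods → 3% → £1.03
Canvas tote bag £25.85: all other goods → 3% → £0.78
Camping tent (2-person) £290.32: athletic equipment, £250.00 or more → 7% → £20.32
Total tax = £0.27 + £0.44 + £0.49 + £1.03 + £0.78 + £20.32 = £23.33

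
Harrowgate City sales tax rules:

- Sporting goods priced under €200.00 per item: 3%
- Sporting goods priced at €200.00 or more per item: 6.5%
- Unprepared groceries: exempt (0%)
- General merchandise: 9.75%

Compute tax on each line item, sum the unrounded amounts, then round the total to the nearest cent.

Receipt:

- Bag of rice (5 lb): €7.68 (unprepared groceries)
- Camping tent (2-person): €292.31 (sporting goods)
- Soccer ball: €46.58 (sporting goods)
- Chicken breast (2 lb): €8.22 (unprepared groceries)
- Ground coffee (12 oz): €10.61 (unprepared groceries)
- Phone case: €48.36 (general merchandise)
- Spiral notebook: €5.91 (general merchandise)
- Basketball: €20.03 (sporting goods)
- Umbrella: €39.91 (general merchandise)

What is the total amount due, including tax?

€509.79

Bag of rice (5 lb) €7.68: unprepared groceries → 0% → €0.00
Camping tent (2-person) €292.31: sporting goods, €200.00 or more → 6.5% → €19.00015
Soccer ball €46.58: sporting goods, under €200.00 → 3% → €1.3974
Chicken breast (2 lb) €8.22: unprepared groceries → 0% → €0.00
Ground coffee (12 oz) €10.61: unprepared groceries → 0% → €0.00
Phone case €48.36: general merchandise → 9.75% → €4.7151
Spiral notebook €5.91: general merchandise → 9.75% → €0.576225
Basketball €20.03: sporting goods, under €200.00 → 3% → €0.6009
Umbrella €39.91: general merchandise → 9.75% → €3.891225
Subtotal = €479.61; unrounded tax = €30.181 → €30.18; total due = €509.79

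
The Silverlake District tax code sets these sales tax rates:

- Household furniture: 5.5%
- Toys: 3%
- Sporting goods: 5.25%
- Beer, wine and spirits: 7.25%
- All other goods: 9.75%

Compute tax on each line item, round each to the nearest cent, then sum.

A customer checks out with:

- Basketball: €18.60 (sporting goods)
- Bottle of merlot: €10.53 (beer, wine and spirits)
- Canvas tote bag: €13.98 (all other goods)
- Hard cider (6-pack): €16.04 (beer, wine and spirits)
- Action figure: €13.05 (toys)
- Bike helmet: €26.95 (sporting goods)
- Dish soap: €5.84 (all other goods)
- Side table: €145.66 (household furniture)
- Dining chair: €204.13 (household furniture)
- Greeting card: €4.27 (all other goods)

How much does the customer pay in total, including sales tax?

€485.34

Basketball €18.60: sporting goods → 5.25% → €0.98
Bottle of merlot €10.53: beer, wine and spirits → 7.25% → €0.76
Canvas tote bag €13.98: all other goods → 9.75% → €1.36
Hard cider (6-pack) €16.04: beer, wine and spirits → 7.25% → €1.16
Action figure €13.05: toys → 3% → €0.39
Bike helmet €26.95: sporting goods → 5.25% → €1.41
Dish soap €5.84: all other goods → 9.75% → €0.57
Side table €145.66: household furniture → 5.5% → €8.01
Dining chair €204.13: household furniture → 5.5% → €11.23
Greeting card €4.27: all other goods → 9.75% → €0.42
Subtotal = €459.05; tax = €26.29; total due = €485.34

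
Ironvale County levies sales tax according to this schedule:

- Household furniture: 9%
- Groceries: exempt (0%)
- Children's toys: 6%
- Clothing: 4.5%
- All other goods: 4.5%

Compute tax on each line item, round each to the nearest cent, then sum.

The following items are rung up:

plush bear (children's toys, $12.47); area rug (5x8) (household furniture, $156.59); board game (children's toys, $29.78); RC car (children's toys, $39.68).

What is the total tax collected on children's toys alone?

$4.92

Plush bear $12.47: children's toys → 6% → $0.75
Board game $29.78: children's toys → 6% → $1.79
RC car $39.68: children's toys → 6% → $2.38
Tax on children's toys = $0.75 + $1.79 + $2.38 = $4.92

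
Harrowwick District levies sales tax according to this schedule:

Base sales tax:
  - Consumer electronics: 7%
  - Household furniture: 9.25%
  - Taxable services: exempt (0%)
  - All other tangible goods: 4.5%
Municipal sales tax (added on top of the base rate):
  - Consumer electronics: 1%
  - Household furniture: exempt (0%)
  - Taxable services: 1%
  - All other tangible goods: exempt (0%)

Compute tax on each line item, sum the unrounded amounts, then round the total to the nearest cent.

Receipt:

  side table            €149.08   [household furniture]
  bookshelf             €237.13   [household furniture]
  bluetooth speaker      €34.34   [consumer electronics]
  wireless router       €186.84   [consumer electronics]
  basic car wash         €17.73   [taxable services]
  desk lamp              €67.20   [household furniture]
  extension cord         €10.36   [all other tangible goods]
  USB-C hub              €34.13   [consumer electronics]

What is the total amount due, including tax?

Side table €149.08: household furniture → 9.25% + 0% municipal = 9.25% → €13.7899
Bookshelf €237.13: household furniture → 9.25% + 0% municipal = 9.25% → €21.934525
Bluetooth speaker €34.34: consumer electronics → 7% + 1% municipal = 8% → €2.7472
Wireless router €186.84: consumer electronics → 7% + 1% municipal = 8% → €14.9472
Basic car wash €17.73: taxable services → 0% + 1% municipal = 1% → €0.1773
Desk lamp €67.20: household furniture → 9.25% + 0% municipal = 9.25% → €6.216
Extension cord €10.36: all other tangible goods → 4.5% + 0% municipal = 4.5% → €0.4662
USB-C hub €34.13: consumer electronics → 7% + 1% municipal = 8% → €2.7304
Subtotal = €736.81; unrounded tax = €63.008725 → €63.01; total due = €799.82

€799.82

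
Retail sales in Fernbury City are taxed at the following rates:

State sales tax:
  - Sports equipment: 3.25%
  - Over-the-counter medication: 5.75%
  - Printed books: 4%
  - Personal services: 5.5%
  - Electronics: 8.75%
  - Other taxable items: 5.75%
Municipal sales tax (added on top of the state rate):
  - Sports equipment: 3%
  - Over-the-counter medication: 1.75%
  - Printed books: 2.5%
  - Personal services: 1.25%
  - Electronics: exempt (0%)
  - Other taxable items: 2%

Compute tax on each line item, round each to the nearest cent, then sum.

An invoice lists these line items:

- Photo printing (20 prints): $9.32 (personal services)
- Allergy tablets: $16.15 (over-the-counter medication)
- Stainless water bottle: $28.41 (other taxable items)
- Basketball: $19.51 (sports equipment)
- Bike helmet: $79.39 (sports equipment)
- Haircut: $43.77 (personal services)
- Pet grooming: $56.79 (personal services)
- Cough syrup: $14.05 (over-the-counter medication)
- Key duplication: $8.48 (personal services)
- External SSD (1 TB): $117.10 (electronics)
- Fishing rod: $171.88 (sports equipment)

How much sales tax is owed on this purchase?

$39.61

Photo printing (20 prints) $9.32: personal services → 5.5% + 1.25% municipal = 6.75% → $0.63
Allergy tablets $16.15: over-the-counter medication → 5.75% + 1.75% municipal = 7.5% → $1.21
Stainless water bottle $28.41: other taxable items → 5.75% + 2% municipal = 7.75% → $2.20
Basketball $19.51: sports equipment → 3.25% + 3% municipal = 6.25% → $1.22
Bike helmet $79.39: sports equipment → 3.25% + 3% municipal = 6.25% → $4.96
Haircut $43.77: personal services → 5.5% + 1.25% municipal = 6.75% → $2.95
Pet grooming $56.79: personal services → 5.5% + 1.25% municipal = 6.75% → $3.83
Cough syrup $14.05: over-the-counter medication → 5.75% + 1.75% municipal = 7.5% → $1.05
Key duplication $8.48: personal services → 5.5% + 1.25% municipal = 6.75% → $0.57
External SSD (1 TB) $117.10: electronics → 8.75% + 0% municipal = 8.75% → $10.25
Fishing rod $171.88: sports equipment → 3.25% + 3% municipal = 6.25% → $10.74
Total tax = $0.63 + $1.21 + $2.20 + $1.22 + $4.96 + $2.95 + $3.83 + $1.05 + $0.57 + $10.25 + $10.74 = $39.61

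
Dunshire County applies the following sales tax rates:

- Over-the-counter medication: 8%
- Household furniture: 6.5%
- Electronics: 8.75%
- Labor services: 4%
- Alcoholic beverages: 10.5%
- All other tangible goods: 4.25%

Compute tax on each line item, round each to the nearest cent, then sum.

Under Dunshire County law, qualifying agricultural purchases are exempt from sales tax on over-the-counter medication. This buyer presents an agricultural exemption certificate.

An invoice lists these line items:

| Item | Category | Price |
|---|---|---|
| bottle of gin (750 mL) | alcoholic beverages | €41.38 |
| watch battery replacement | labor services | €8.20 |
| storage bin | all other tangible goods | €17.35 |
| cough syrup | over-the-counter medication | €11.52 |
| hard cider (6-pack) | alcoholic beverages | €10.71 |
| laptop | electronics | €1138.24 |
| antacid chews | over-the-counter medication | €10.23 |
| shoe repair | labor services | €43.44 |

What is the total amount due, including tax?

Bottle of gin (750 mL) €41.38: alcoholic beverages → 10.5% → €4.34
Watch battery replacement €8.20: labor services → 4% → €0.33
Storage bin €17.35: all other tangible goods → 4.25% → €0.74
Cough syrup €11.52: over-the-counter medication, buyer-exempt → 0% → €0.00
Hard cider (6-pack) €10.71: alcoholic beverages → 10.5% → €1.12
Laptop €1138.24: electronics → 8.75% → €99.60
Antacid chews €10.23: over-the-counter medication, buyer-exempt → 0% → €0.00
Shoe repair €43.44: labor services → 4% → €1.74
Subtotal = €1281.07; tax = €107.87; total due = €1388.94

€1388.94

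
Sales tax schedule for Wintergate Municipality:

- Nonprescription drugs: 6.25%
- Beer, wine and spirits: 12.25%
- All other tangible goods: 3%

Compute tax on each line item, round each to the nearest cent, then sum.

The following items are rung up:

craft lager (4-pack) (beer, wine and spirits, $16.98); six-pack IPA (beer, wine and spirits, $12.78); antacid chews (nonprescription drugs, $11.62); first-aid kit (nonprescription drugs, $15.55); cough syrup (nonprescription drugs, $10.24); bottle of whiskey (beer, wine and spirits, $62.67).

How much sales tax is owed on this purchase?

$13.67

Craft lager (4-pack) $16.98: beer, wine and spirits → 12.25% → $2.08
Six-pack IPA $12.78: beer, wine and spirits → 12.25% → $1.57
Antacid chews $11.62: nonprescription drugs → 6.25% → $0.73
First-aid kit $15.55: nonprescription drugs → 6.25% → $0.97
Cough syrup $10.24: nonprescription drugs → 6.25% → $0.64
Bottle of whiskey $62.67: beer, wine and spirits → 12.25% → $7.68
Total tax = $2.08 + $1.57 + $0.73 + $0.97 + $0.64 + $7.68 = $13.67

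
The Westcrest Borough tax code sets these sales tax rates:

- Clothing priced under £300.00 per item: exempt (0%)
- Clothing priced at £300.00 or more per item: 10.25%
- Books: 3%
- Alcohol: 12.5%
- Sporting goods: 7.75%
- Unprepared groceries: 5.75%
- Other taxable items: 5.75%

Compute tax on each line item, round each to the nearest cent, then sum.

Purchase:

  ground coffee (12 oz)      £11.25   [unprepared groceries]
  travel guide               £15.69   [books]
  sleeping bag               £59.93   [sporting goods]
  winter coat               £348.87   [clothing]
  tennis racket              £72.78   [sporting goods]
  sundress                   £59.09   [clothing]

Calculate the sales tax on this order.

Ground coffee (12 oz) £11.25: unprepared groceries → 5.75% → £0.65
Travel guide £15.69: books → 3% → £0.47
Sleeping bag £59.93: sporting goods → 7.75% → £4.64
Winter coat £348.87: clothing, £300.00 or more → 10.25% → £35.76
Tennis racket £72.78: sporting goods → 7.75% → £5.64
Sundress £59.09: clothing, under £300.00 → 0% → £0.00
Total tax = £0.65 + £0.47 + £4.64 + £35.76 + £5.64 = £47.16

£47.16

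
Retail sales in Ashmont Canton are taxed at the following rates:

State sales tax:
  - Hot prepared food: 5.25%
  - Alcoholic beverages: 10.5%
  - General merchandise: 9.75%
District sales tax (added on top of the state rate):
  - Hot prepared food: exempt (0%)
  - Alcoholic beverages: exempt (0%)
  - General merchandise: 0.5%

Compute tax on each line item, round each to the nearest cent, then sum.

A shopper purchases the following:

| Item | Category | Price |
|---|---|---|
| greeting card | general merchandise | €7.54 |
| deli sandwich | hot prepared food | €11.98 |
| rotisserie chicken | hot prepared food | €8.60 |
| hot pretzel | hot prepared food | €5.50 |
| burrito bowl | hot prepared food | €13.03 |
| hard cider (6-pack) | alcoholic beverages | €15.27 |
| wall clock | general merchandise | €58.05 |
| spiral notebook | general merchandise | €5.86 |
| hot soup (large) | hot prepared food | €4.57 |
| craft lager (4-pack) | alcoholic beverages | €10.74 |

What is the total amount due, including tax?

€153.48

Greeting card €7.54: general merchandise → 9.75% + 0.5% district = 10.25% → €0.77
Deli sandwich €11.98: hot prepared food → 5.25% + 0% district = 5.25% → €0.63
Rotisserie chicken €8.60: hot prepared food → 5.25% + 0% district = 5.25% → €0.45
Hot pretzel €5.50: hot prepared food → 5.25% + 0% district = 5.25% → €0.29
Burrito bowl €13.03: hot prepared food → 5.25% + 0% district = 5.25% → €0.68
Hard cider (6-pack) €15.27: alcoholic beverages → 10.5% + 0% district = 10.5% → €1.60
Wall clock €58.05: general merchandise → 9.75% + 0.5% district = 10.25% → €5.95
Spiral notebook €5.86: general merchandise → 9.75% + 0.5% district = 10.25% → €0.60
Hot soup (large) €4.57: hot prepared food → 5.25% + 0% district = 5.25% → €0.24
Craft lager (4-pack) €10.74: alcoholic beverages → 10.5% + 0% district = 10.5% → €1.13
Subtotal = €141.14; tax = €12.34; total due = €153.48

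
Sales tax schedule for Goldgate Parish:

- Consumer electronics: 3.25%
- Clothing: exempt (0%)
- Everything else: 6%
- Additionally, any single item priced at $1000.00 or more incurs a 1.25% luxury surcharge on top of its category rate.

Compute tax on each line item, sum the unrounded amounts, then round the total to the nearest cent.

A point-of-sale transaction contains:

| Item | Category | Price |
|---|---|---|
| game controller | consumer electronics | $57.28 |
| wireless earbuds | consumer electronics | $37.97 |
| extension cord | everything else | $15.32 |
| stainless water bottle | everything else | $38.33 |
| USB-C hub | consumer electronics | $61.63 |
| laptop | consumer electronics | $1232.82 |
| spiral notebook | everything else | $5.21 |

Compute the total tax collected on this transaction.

Game controller $57.28: consumer electronics → 3.25% → $1.8616
Wireless earbuds $37.97: consumer electronics → 3.25% → $1.234025
Extension cord $15.32: everything else → 6% → $0.9192
Stainless water bottle $38.33: everything else → 6% → $2.2998
USB-C hub $61.63: consumer electronics → 3.25% → $2.002975
Laptop $1232.82: consumer electronics → 3.25% + 1.25% surcharge = 4.5% → $55.4769
Spiral notebook $5.21: everything else → 6% → $0.3126
Unrounded tax sum = $64.1071 → $64.11

$64.11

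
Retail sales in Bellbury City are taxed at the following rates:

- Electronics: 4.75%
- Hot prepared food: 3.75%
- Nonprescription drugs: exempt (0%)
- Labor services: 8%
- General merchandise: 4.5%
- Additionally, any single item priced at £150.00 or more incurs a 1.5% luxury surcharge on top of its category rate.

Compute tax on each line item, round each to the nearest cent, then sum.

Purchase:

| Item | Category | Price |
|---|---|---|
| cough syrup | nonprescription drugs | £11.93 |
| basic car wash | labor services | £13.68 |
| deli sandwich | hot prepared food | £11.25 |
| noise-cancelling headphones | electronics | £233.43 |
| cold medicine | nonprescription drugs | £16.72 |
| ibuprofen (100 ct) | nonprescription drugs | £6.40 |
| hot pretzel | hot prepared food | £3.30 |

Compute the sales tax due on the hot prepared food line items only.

£0.54

Deli sandwich £11.25: hot prepared food → 3.75% → £0.42
Hot pretzel £3.30: hot prepared food → 3.75% → £0.12
Tax on hot prepared food = £0.42 + £0.12 = £0.54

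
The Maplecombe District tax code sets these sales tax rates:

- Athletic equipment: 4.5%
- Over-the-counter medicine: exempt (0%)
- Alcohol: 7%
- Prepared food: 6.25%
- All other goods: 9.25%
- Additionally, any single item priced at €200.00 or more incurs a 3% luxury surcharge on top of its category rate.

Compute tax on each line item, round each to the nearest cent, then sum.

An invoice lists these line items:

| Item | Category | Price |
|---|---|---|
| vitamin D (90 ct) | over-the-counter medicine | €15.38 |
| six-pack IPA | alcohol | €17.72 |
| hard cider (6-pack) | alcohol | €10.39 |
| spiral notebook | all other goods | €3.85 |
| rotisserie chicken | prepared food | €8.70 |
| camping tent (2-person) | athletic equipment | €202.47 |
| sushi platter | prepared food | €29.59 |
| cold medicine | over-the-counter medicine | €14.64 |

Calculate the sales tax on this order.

€19.91

Vitamin D (90 ct) €15.38: over-the-counter medicine → 0% → €0.00
Six-pack IPA €17.72: alcohol → 7% → €1.24
Hard cider (6-pack) €10.39: alcohol → 7% → €0.73
Spiral notebook €3.85: all other goods → 9.25% → €0.36
Rotisserie chicken €8.70: prepared food → 6.25% → €0.54
Camping tent (2-person) €202.47: athletic equipment → 4.5% + 3% surcharge = 7.5% → €15.19
Sushi platter €29.59: prepared food → 6.25% → €1.85
Cold medicine €14.64: over-the-counter medicine → 0% → €0.00
Total tax = €1.24 + €0.73 + €0.36 + €0.54 + €15.19 + €1.85 = €19.91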